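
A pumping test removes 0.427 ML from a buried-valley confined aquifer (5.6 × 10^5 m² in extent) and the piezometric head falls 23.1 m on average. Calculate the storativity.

ΔV = 0.427 ML = 427 m³
S = ΔV / (A × Δh) = 427 m³ / (5.6 × 10^5 m² × 23.1 m) = 3.301 × 10^-5

S ≈ 3.3 × 10^-5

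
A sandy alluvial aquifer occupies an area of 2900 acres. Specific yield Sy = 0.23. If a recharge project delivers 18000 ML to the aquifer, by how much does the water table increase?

Δh ≈ 6.67 m

A = 2900 acres = 1.174 × 10^7 m²
ΔV = 18000 ML = 1.8 × 10^7 m³
Δh = ΔV / (Sy × A) = 1.8 × 10^7 m³ / (0.23 × 1.174 × 10^7 m²) = 6.669 m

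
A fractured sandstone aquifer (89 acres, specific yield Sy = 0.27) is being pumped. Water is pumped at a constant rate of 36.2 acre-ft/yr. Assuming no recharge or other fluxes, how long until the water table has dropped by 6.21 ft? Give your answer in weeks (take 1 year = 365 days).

A = 89 acres = 3.602 × 10^5 m²
Δh = 6.21 ft = 1.893 m
ΔV = Sy × A × Δh = 0.27 × 3.602 × 10^5 × 1.893 = 1.841 × 10^5 m³
Q = 36.2 acre-ft/yr = 122.3 m³/d
t = ΔV / Q = 1.841 × 10^5 m³ / 122.3 m³/d = 1505 d
t = 1505 d ≈ 214.9 weeks

t ≈ 215 weeks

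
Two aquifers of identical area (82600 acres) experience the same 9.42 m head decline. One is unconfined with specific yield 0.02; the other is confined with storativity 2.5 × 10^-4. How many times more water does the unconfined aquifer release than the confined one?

ΔV_u / ΔV_c ≈ 80

A = 82600 acres = 3.343 × 10^8 m²
Unconfined: ΔV_u = Sy × A × Δh = 0.02 × 3.343 × 10^8 × 9.42 = 6.298 × 10^7 m³
Confined: ΔV_c = S × A × Δh = 2.5 × 10^-4 × 3.343 × 10^8 × 9.42 = 7.872 × 10^5 m³
Ratio = ΔV_u / ΔV_c = Sy / S = 0.02 / 2.5 × 10^-4 = 80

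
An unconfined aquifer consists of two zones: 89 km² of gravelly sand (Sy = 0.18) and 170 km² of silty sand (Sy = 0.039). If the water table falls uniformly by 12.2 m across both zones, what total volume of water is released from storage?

ΔV ≈ 2.76 × 10^8 m³

A₁ = 89 km² = 8.9 × 10^7 m²; A₂ = 170 km² = 1.7 × 10^8 m²
ΔV₁ = 0.18 × 8.9 × 10^7 × 12.2 = 1.954 × 10^8 m³
ΔV₂ = 0.039 × 1.7 × 10^8 × 12.2 = 8.089 × 10^7 m³
ΔV = ΔV₁ + ΔV₂ = 2.763 × 10^8 m³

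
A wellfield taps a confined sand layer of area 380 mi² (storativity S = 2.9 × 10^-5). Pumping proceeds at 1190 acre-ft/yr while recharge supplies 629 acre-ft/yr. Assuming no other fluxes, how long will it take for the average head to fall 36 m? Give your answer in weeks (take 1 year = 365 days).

A = 380 mi² = 9.842 × 10^8 m²
ΔV = S × A × Δh = 2.9 × 10^-5 × 9.842 × 10^8 × 36 = 1.028 × 10^6 m³
Net withdrawal = 1190 − 629 = 561 acre-ft/yr = 1896 m³/d
t = ΔV / Q = 1.028 × 10^6 m³ / 1896 m³/d = 542 d
t = 542 d ≈ 77.42 weeks

t ≈ 77.4 weeks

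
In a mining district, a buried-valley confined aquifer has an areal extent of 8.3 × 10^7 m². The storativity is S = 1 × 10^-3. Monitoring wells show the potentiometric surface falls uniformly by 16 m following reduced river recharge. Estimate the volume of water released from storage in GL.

ΔV ≈ 1.33 GL

ΔV = S × A × Δh = 0.001 × 8.3 × 10^7 m² × 16 m = 1.328 × 10^6 m³
ΔV = 1.328 × 10^6 m³ = 1.328 GL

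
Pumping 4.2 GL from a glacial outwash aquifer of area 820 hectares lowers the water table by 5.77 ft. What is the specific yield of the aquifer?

Sy ≈ 0.29

A = 820 hectares = 8.2 × 10^6 m²
Δh = 5.77 ft = 1.759 m
ΔV = 4.2 GL = 4.2 × 10^6 m³
Sy = ΔV / (A × Δh) = 4.2 × 10^6 m³ / (8.2 × 10^6 m² × 1.759 m) = 0.2912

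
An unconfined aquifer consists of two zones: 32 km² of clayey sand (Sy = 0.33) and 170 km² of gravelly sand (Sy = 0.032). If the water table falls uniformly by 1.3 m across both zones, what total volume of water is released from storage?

ΔV ≈ 2.08 × 10^7 m³

A₁ = 32 km² = 3.2 × 10^7 m²; A₂ = 170 km² = 1.7 × 10^8 m²
ΔV₁ = 0.33 × 3.2 × 10^7 × 1.3 = 1.373 × 10^7 m³
ΔV₂ = 0.032 × 1.7 × 10^8 × 1.3 = 7.072 × 10^6 m³
ΔV = ΔV₁ + ΔV₂ = 2.08 × 10^7 m³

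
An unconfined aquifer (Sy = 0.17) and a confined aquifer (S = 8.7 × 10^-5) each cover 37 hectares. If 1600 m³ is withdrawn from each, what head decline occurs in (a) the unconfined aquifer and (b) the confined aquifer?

A = 37 hectares = 3.7 × 10^5 m²
Unconfined: Δh_u = ΔV/(Sy·A) = 1600/(0.17 × 3.7 × 10^5) = 0.02544 m
Confined: Δh_c = ΔV/(S·A) = 1600/(8.7 × 10^-5 × 3.7 × 10^5) = 49.7 m

Δh_u ≈ 0.0254 m; Δh_c ≈ 49.7 m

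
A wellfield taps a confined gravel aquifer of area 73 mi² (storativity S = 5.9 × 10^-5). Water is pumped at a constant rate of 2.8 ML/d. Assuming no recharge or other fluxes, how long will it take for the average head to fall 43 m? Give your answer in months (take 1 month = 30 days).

t ≈ 5.71 months

A = 73 mi² = 1.891 × 10^8 m²
ΔV = S × A × Δh = 5.9 × 10^-5 × 1.891 × 10^8 × 43 = 4.797 × 10^5 m³
Q = 2.8 ML/d = 2800 m³/d
t = ΔV / Q = 4.797 × 10^5 m³ / 2800 m³/d = 171.3 d
t = 171.3 d ≈ 5.71 months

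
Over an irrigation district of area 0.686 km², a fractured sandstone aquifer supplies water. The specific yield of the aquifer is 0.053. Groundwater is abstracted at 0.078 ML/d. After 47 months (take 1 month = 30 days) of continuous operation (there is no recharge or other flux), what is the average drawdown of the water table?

A = 0.686 km² = 6.86 × 10^5 m²
Q = 0.078 ML/d = 78 m³/d
t = 47 months = 1410 d
ΔV = Q × t = 78 m³/d × 1410 d = 1.1 × 10^5 m³
Δh = ΔV / (Sy × A) = 1.1 × 10^5 / (0.053 × 6.86 × 10^5) = 3.025 m

Δh ≈ 3.02 m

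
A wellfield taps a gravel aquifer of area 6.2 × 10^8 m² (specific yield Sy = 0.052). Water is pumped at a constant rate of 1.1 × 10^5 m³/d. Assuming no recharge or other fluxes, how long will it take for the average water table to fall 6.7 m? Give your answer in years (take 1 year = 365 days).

t ≈ 5.38 years

ΔV = Sy × A × Δh = 0.052 × 6.2 × 10^8 × 6.7 = 2.16 × 10^8 m³
t = ΔV / Q = 2.16 × 10^8 m³ / 1.1 × 10^5 m³/d = 1964 d
t = 1964 d ≈ 5.38 years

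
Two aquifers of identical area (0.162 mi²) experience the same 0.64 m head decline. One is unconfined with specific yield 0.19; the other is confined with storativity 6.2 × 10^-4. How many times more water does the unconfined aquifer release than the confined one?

ΔV_u / ΔV_c ≈ 306

A = 0.162 mi² = 4.196 × 10^5 m²
Unconfined: ΔV_u = Sy × A × Δh = 0.19 × 4.196 × 10^5 × 0.64 = 51020 m³
Confined: ΔV_c = S × A × Δh = 6.2 × 10^-4 × 4.196 × 10^5 × 0.64 = 166.5 m³
Ratio = ΔV_u / ΔV_c = Sy / S = 0.19 / 6.2 × 10^-4 = 306.5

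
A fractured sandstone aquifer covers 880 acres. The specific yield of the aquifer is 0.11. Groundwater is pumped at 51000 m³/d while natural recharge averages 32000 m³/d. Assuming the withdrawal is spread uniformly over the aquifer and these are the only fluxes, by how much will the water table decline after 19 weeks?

A = 880 acres = 3.561 × 10^6 m²
Net abstraction = 51000 − 32000 = 19000 m³/d
t = 19 weeks = 133 d
ΔV = Q × t = 19000 m³/d × 133 d = 2.527 × 10^6 m³
Δh = ΔV / (Sy × A) = 2.527 × 10^6 / (0.11 × 3.561 × 10^6) = 6.451 m

Δh ≈ 6.45 m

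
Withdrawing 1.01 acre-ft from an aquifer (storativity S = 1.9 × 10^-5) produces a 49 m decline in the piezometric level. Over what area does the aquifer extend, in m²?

ΔV = 1.01 acre-ft = 1246 m³
A = ΔV / (S × Δh) = 1246 / (1.9 × 10^-5 × 49) = 1.338 × 10^6 m²

A ≈ 1.34 × 10^6 m²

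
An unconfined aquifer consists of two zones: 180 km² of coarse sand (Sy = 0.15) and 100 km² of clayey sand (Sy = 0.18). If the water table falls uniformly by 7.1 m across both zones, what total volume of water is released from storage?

A₁ = 180 km² = 1.8 × 10^8 m²; A₂ = 100 km² = 1 × 10^8 m²
ΔV₁ = 0.15 × 1.8 × 10^8 × 7.1 = 1.917 × 10^8 m³
ΔV₂ = 0.18 × 1 × 10^8 × 7.1 = 1.278 × 10^8 m³
ΔV = ΔV₁ + ΔV₂ = 3.195 × 10^8 m³

ΔV ≈ 3.19 × 10^8 m³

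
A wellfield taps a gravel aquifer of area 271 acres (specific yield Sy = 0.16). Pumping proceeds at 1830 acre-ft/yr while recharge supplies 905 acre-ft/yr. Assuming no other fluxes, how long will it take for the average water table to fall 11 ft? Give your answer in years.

t ≈ 0.516 years

A = 271 acres = 1.097 × 10^6 m²
Δh = 11 ft = 3.353 m
ΔV = Sy × A × Δh = 0.16 × 1.097 × 10^6 × 3.353 = 5.883 × 10^5 m³
Net withdrawal = 1830 − 905 = 925 acre-ft/yr = 3126 m³/d
t = ΔV / Q = 5.883 × 10^5 m³ / 3126 m³/d = 188.2 d
t = 188.2 d ≈ 0.5156 years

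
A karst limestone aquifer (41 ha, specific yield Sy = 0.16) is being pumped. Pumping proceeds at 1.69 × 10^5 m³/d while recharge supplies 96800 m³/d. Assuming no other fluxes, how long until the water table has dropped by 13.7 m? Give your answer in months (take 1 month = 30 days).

A = 41 ha = 4.1 × 10^5 m²
ΔV = Sy × A × Δh = 0.16 × 4.1 × 10^5 × 13.7 = 8.987 × 10^5 m³
Net withdrawal = 1.69 × 10^5 − 96800 = 72200 m³/d
t = ΔV / Q = 8.987 × 10^5 m³ / 72200 m³/d = 12.45 d
t = 12.45 d ≈ 0.4149 months

t ≈ 0.415 months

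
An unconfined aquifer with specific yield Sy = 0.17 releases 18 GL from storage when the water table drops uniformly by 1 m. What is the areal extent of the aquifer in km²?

ΔV = 18 GL = 1.8 × 10^7 m³
A = ΔV / (Sy × Δh) = 1.8 × 10^7 / (0.17 × 1) = 1.059 × 10^8 m²
A = 1.059 × 10^8 m² = 105.9 km²

A ≈ 106 km²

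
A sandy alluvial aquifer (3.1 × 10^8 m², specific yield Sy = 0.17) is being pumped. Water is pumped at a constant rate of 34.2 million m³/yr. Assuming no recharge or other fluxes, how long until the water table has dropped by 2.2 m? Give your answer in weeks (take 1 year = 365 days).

ΔV = Sy × A × Δh = 0.17 × 3.1 × 10^8 × 2.2 = 1.159 × 10^8 m³
Q = 34.2 million m³/yr = 93700 m³/d
t = ΔV / Q = 1.159 × 10^8 m³ / 93700 m³/d = 1237 d
t = 1237 d ≈ 176.8 weeks

t ≈ 177 weeks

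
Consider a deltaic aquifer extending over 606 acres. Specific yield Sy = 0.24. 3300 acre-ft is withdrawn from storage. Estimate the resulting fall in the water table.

A = 606 acres = 2.452 × 10^6 m²
ΔV = 3300 acre-ft = 4.07 × 10^6 m³
Δh = ΔV / (Sy × A) = 4.07 × 10^6 m³ / (0.24 × 2.452 × 10^6 m²) = 6.916 m

Δh ≈ 6.92 m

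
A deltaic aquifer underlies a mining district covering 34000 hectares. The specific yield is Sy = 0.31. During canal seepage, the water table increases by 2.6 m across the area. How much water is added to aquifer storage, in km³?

ΔV ≈ 0.274 km³

A = 34000 hectares = 3.4 × 10^8 m²
ΔV = Sy × A × Δh = 0.31 × 3.4 × 10^8 m² × 2.6 m = 2.74 × 10^8 m³
ΔV = 2.74 × 10^8 m³ = 0.274 km³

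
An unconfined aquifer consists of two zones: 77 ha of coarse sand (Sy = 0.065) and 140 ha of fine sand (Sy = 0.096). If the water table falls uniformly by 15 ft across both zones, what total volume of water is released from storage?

A₁ = 77 ha = 7.7 × 10^5 m²; A₂ = 140 ha = 1.4 × 10^6 m²
Δh = 15 ft = 4.572 m
ΔV₁ = 0.065 × 7.7 × 10^5 × 4.572 = 2.288 × 10^5 m³
ΔV₂ = 0.096 × 1.4 × 10^6 × 4.572 = 6.145 × 10^5 m³
ΔV = ΔV₁ + ΔV₂ = 8.433 × 10^5 m³

ΔV ≈ 8.43 × 10^5 m³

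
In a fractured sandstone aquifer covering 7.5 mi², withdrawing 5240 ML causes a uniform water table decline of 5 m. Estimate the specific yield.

A = 7.5 mi² = 1.942 × 10^7 m²
ΔV = 5240 ML = 5.24 × 10^6 m³
Sy = ΔV / (A × Δh) = 5.24 × 10^6 m³ / (1.942 × 10^7 m² × 5 m) = 0.05395

Sy ≈ 0.054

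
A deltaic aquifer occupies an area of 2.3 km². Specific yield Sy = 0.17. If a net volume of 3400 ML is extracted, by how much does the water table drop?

Δh ≈ 8.7 m

A = 2.3 km² = 2.3 × 10^6 m²
ΔV = 3400 ML = 3.4 × 10^6 m³
Δh = ΔV / (Sy × A) = 3.4 × 10^6 m³ / (0.17 × 2.3 × 10^6 m²) = 8.696 m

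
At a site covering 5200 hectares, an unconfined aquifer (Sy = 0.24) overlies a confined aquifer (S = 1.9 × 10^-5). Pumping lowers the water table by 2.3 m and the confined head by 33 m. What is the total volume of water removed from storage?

ΔV ≈ 2.87 × 10^7 m³

A = 5200 hectares = 5.2 × 10^7 m²
Unconfined: ΔV_u = Sy × A × Δh_u = 0.24 × 5.2 × 10^7 × 2.3 = 2.87 × 10^7 m³
Confined: ΔV_c = S × A × Δh_c = 1.9 × 10^-5 × 5.2 × 10^7 × 33 = 32600 m³
Total ΔV = 2.87 × 10^7 + 32600 = 2.874 × 10^7 m³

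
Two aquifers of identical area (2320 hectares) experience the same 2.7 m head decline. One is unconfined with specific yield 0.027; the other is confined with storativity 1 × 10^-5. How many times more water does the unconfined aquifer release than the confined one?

ΔV_u / ΔV_c ≈ 2700

A = 2320 hectares = 2.32 × 10^7 m²
Unconfined: ΔV_u = Sy × A × Δh = 0.027 × 2.32 × 10^7 × 2.7 = 1.691 × 10^6 m³
Confined: ΔV_c = S × A × Δh = 1 × 10^-5 × 2.32 × 10^7 × 2.7 = 626.4 m³
Ratio = ΔV_u / ΔV_c = Sy / S = 0.027 / 1 × 10^-5 = 2700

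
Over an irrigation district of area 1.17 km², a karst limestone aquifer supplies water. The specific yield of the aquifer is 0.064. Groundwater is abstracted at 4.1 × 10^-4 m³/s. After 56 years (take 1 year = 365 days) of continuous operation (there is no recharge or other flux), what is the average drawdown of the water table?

Δh ≈ 9.67 m

A = 1.17 km² = 1.17 × 10^6 m²
Q = 4.1 × 10^-4 m³/s = 35.42 m³/d
t = 56 years = 20440 d
ΔV = Q × t = 35.42 m³/d × 20440 d = 7.241 × 10^5 m³
Δh = ΔV / (Sy × A) = 7.241 × 10^5 / (0.064 × 1.17 × 10^6) = 9.67 m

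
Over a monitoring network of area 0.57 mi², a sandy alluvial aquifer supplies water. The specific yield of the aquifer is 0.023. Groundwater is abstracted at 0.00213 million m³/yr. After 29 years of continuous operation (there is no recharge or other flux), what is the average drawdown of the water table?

A = 0.57 mi² = 1.476 × 10^6 m²
Q = 0.00213 million m³/yr = 5.836 m³/d
t = 29 years = 10580 d
ΔV = Q × t = 5.836 m³/d × 10580 d = 61770 m³
Δh = ΔV / (Sy × A) = 61770 / (0.023 × 1.476 × 10^6) = 1.819 m

Δh ≈ 1.82 m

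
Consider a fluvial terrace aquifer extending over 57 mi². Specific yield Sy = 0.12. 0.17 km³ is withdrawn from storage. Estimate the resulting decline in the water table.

Δh ≈ 9.6 m

A = 57 mi² = 1.476 × 10^8 m²
ΔV = 0.17 km³ = 1.7 × 10^8 m³
Δh = ΔV / (Sy × A) = 1.7 × 10^8 m³ / (0.12 × 1.476 × 10^8 m²) = 9.596 m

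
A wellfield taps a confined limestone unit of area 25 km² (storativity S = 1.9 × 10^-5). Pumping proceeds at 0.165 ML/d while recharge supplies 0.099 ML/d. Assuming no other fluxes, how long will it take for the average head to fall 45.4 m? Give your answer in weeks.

t ≈ 46.7 weeks

A = 25 km² = 2.5 × 10^7 m²
ΔV = S × A × Δh = 1.9 × 10^-5 × 2.5 × 10^7 × 45.4 = 21560 m³
Net withdrawal = 0.165 − 0.099 = 0.066 ML/d = 66 m³/d
t = ΔV / Q = 21560 m³ / 66 m³/d = 326.7 d
t = 326.7 d ≈ 46.68 weeks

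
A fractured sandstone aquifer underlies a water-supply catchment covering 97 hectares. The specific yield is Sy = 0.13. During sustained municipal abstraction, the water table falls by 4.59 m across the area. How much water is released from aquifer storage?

A = 97 hectares = 9.7 × 10^5 m²
ΔV = Sy × A × Δh = 0.13 × 9.7 × 10^5 m² × 4.59 m = 5.788 × 10^5 m³

ΔV ≈ 5.79 × 10^5 m³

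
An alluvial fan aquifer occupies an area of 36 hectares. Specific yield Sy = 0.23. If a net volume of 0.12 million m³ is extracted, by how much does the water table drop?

A = 36 hectares = 3.6 × 10^5 m²
ΔV = 0.12 million m³ = 1.2 × 10^5 m³
Δh = ΔV / (Sy × A) = 1.2 × 10^5 m³ / (0.23 × 3.6 × 10^5 m²) = 1.449 m

Δh ≈ 1.45 m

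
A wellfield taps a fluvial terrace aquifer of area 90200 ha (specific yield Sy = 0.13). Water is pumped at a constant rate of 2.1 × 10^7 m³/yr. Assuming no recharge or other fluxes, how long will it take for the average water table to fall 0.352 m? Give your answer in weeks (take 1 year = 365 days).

t ≈ 102 weeks

A = 90200 ha = 9.02 × 10^8 m²
ΔV = Sy × A × Δh = 0.13 × 9.02 × 10^8 × 0.352 = 4.128 × 10^7 m³
Q = 2.1 × 10^7 m³/yr = 57530 m³/d
t = ΔV / Q = 4.128 × 10^7 m³ / 57530 m³/d = 717.4 d
t = 717.4 d ≈ 102.5 weeks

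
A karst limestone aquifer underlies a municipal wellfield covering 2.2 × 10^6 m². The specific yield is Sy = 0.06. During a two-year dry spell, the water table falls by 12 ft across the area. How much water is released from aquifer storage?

ΔV ≈ 4.83 × 10^5 m³

Δh = 12 ft = 3.658 m
ΔV = Sy × A × Δh = 0.06 × 2.2 × 10^6 m² × 3.658 m = 4.828 × 10^5 m³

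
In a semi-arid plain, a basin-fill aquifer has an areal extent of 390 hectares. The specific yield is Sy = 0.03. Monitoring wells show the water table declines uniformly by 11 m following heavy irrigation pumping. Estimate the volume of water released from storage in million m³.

ΔV ≈ 1.29 million m³

A = 390 hectares = 3.9 × 10^6 m²
ΔV = Sy × A × Δh = 0.03 × 3.9 × 10^6 m² × 11 m = 1.287 × 10^6 m³
ΔV = 1.287 × 10^6 m³ = 1.287 million m³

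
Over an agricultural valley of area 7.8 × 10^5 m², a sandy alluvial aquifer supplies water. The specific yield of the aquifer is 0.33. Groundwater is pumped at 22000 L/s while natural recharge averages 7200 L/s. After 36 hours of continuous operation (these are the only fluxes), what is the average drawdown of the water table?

Δh ≈ 7.45 m

Net abstraction = 22000 − 7200 = 14800 L/s
Q_net = 14800 L/s = 1.279 × 10^6 m³/d
t = 36 hours = 1.5 d
ΔV = Q × t = 1.279 × 10^6 m³/d × 1.5 d = 1.918 × 10^6 m³
Δh = ΔV / (Sy × A) = 1.918 × 10^6 / (0.33 × 7.8 × 10^5) = 7.452 m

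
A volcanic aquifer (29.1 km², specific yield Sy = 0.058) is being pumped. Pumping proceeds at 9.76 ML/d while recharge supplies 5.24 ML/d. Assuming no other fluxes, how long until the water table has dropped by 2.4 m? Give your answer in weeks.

A = 29.1 km² = 2.91 × 10^7 m²
ΔV = Sy × A × Δh = 0.058 × 2.91 × 10^7 × 2.4 = 4.051 × 10^6 m³
Net withdrawal = 9.76 − 5.24 = 4.52 ML/d = 4520 m³/d
t = ΔV / Q = 4.051 × 10^6 m³ / 4520 m³/d = 896.2 d
t = 896.2 d ≈ 128 weeks

t ≈ 128 weeks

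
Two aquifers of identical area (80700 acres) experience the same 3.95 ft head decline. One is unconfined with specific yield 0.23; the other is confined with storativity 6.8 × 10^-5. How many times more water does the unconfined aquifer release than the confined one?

ΔV_u / ΔV_c ≈ 3380

A = 80700 acres = 3.266 × 10^8 m²
Δh = 3.95 ft = 1.204 m
Unconfined: ΔV_u = Sy × A × Δh = 0.23 × 3.266 × 10^8 × 1.204 = 9.043 × 10^7 m³
Confined: ΔV_c = S × A × Δh = 6.8 × 10^-5 × 3.266 × 10^8 × 1.204 = 26740 m³
Ratio = ΔV_u / ΔV_c = Sy / S = 0.23 / 6.8 × 10^-5 = 3382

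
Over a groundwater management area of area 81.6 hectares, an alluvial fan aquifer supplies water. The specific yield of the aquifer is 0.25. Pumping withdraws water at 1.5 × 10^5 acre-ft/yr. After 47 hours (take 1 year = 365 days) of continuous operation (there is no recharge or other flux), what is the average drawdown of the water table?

Δh ≈ 4.87 m

A = 81.6 hectares = 8.16 × 10^5 m²
Q = 1.5 × 10^5 acre-ft/yr = 5.069 × 10^5 m³/d
t = 47 hours = 1.958 d
ΔV = Q × t = 5.069 × 10^5 m³/d × 1.958 d = 9.927 × 10^5 m³
Δh = ΔV / (Sy × A) = 9.927 × 10^5 / (0.25 × 8.16 × 10^5) = 4.866 m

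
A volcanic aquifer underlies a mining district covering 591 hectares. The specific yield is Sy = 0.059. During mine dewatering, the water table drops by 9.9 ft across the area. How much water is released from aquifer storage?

A = 591 hectares = 5.91 × 10^6 m²
Δh = 9.9 ft = 3.018 m
ΔV = Sy × A × Δh = 0.059 × 5.91 × 10^6 m² × 3.018 m = 1.052 × 10^6 m³

ΔV ≈ 1.05 × 10^6 m³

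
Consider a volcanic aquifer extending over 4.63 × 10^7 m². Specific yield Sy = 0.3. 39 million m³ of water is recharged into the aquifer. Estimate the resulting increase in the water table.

Δh ≈ 2.81 m

ΔV = 39 million m³ = 3.9 × 10^7 m³
Δh = ΔV / (Sy × A) = 3.9 × 10^7 m³ / (0.3 × 4.63 × 10^7 m²) = 2.808 m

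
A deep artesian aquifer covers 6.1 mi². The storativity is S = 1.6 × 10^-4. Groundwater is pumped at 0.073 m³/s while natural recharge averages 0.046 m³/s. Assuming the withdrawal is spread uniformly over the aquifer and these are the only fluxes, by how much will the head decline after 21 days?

A = 6.1 mi² = 1.58 × 10^7 m²
Net abstraction = 0.073 − 0.046 = 0.027 m³/s
Q_net = 0.027 m³/s = 2333 m³/d
ΔV = Q × t = 2333 m³/d × 21 d = 48990 m³
Δh = ΔV / (S × A) = 48990 / (1.6 × 10^-4 × 1.58 × 10^7) = 19.38 m

Δh ≈ 19.4 m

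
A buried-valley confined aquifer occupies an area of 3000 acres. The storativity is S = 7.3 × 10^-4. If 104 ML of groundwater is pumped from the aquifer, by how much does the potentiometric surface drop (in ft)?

A = 3000 acres = 1.214 × 10^7 m²
ΔV = 104 ML = 1.04 × 10^5 m³
Δh = ΔV / (S × A) = 1.04 × 10^5 m³ / (7.3 × 10^-4 × 1.214 × 10^7 m²) = 11.73 m
Δh = 11.73 m = 38.5 ft

Δh ≈ 38.5 ft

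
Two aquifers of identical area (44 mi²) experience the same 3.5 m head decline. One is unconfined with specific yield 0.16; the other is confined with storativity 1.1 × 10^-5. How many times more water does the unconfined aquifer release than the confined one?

ΔV_u / ΔV_c ≈ 14500

A = 44 mi² = 1.14 × 10^8 m²
Unconfined: ΔV_u = Sy × A × Δh = 0.16 × 1.14 × 10^8 × 3.5 = 6.382 × 10^7 m³
Confined: ΔV_c = S × A × Δh = 1.1 × 10^-5 × 1.14 × 10^8 × 3.5 = 4387 m³
Ratio = ΔV_u / ΔV_c = Sy / S = 0.16 / 1.1 × 10^-5 = 14550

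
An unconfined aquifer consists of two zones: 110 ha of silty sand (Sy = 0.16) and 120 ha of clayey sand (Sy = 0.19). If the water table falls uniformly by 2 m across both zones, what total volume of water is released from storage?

ΔV ≈ 8.08 × 10^5 m³

A₁ = 110 ha = 1.1 × 10^6 m²; A₂ = 120 ha = 1.2 × 10^6 m²
ΔV₁ = 0.16 × 1.1 × 10^6 × 2 = 3.52 × 10^5 m³
ΔV₂ = 0.19 × 1.2 × 10^6 × 2 = 4.56 × 10^5 m³
ΔV = ΔV₁ + ΔV₂ = 8.08 × 10^5 m³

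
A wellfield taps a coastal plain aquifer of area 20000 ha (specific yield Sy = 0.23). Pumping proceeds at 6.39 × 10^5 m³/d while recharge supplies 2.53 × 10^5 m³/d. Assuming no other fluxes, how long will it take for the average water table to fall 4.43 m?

t ≈ 528 days

A = 20000 ha = 2 × 10^8 m²
ΔV = Sy × A × Δh = 0.23 × 2 × 10^8 × 4.43 = 2.038 × 10^8 m³
Net withdrawal = 6.39 × 10^5 − 2.53 × 10^5 = 3.86 × 10^5 m³/d
t = ΔV / Q = 2.038 × 10^8 m³ / 3.86 × 10^5 m³/d = 527.9 d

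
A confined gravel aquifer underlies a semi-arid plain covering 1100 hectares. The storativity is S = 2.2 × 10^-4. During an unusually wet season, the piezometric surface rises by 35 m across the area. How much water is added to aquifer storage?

A = 1100 hectares = 1.1 × 10^7 m²
ΔV = S × A × Δh = 2.2 × 10^-4 × 1.1 × 10^7 m² × 35 m = 84700 m³

ΔV ≈ 84700 m³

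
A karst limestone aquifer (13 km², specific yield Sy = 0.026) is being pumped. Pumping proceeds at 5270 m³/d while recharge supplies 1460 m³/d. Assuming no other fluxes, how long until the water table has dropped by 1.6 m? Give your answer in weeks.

t ≈ 20.3 weeks

A = 13 km² = 1.3 × 10^7 m²
ΔV = Sy × A × Δh = 0.026 × 1.3 × 10^7 × 1.6 = 5.408 × 10^5 m³
Net withdrawal = 5270 − 1460 = 3810 m³/d
t = ΔV / Q = 5.408 × 10^5 m³ / 3810 m³/d = 141.9 d
t = 141.9 d ≈ 20.28 weeks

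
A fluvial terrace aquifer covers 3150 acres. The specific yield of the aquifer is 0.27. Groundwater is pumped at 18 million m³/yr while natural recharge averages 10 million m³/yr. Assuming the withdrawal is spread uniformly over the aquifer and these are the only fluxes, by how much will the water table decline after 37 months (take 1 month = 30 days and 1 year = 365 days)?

Δh ≈ 7.07 m

A = 3150 acres = 1.275 × 10^7 m²
Net abstraction = 18 − 10 = 8 million m³/yr
Q_net = 8 million m³/yr = 21920 m³/d
t = 37 months = 1110 d
ΔV = Q × t = 21920 m³/d × 1110 d = 2.433 × 10^7 m³
Δh = ΔV / (Sy × A) = 2.433 × 10^7 / (0.27 × 1.275 × 10^7) = 7.069 m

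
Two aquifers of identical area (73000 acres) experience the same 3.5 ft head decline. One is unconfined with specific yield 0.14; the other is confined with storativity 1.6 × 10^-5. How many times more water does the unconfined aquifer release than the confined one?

ΔV_u / ΔV_c ≈ 8750

A = 73000 acres = 2.954 × 10^8 m²
Δh = 3.5 ft = 1.067 m
Unconfined: ΔV_u = Sy × A × Δh = 0.14 × 2.954 × 10^8 × 1.067 = 4.412 × 10^7 m³
Confined: ΔV_c = S × A × Δh = 1.6 × 10^-5 × 2.954 × 10^8 × 1.067 = 5042 m³
Ratio = ΔV_u / ΔV_c = Sy / S = 0.14 / 1.6 × 10^-5 = 8750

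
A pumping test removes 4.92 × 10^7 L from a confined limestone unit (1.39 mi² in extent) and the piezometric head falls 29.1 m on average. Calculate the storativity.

A = 1.39 mi² = 3.6 × 10^6 m²
ΔV = 4.92 × 10^7 L = 49200 m³
S = ΔV / (A × Δh) = 49200 m³ / (3.6 × 10^6 m² × 29.1 m) = 4.696 × 10^-4

S ≈ 4.7 × 10^-4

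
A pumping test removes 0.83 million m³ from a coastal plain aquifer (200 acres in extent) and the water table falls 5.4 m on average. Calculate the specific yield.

Sy ≈ 0.19

A = 200 acres = 8.094 × 10^5 m²
ΔV = 0.83 million m³ = 8.3 × 10^5 m³
Sy = ΔV / (A × Δh) = 8.3 × 10^5 m³ / (8.094 × 10^5 m² × 5.4 m) = 0.1899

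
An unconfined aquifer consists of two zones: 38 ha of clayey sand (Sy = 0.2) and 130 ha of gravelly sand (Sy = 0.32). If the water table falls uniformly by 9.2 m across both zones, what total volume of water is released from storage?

A₁ = 38 ha = 3.8 × 10^5 m²; A₂ = 130 ha = 1.3 × 10^6 m²
ΔV₁ = 0.2 × 3.8 × 10^5 × 9.2 = 6.992 × 10^5 m³
ΔV₂ = 0.32 × 1.3 × 10^6 × 9.2 = 3.827 × 10^6 m³
ΔV = ΔV₁ + ΔV₂ = 4.526 × 10^6 m³

ΔV ≈ 4.53 × 10^6 m³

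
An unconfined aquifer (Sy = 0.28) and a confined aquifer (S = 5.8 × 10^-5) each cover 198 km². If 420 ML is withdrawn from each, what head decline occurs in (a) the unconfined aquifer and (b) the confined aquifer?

A = 198 km² = 1.98 × 10^8 m²
ΔV = 420 ML = 4.2 × 10^5 m³
Unconfined: Δh_u = ΔV/(Sy·A) = 4.2 × 10^5/(0.28 × 1.98 × 10^8) = 0.007576 m
Confined: Δh_c = ΔV/(S·A) = 4.2 × 10^5/(5.8 × 10^-5 × 1.98 × 10^8) = 36.57 m

Δh_u ≈ 0.00758 m; Δh_c ≈ 36.6 m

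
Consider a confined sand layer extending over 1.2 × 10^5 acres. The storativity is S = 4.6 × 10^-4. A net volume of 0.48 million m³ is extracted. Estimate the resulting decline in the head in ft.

Δh ≈ 7.05 ft

A = 1.2 × 10^5 acres = 4.856 × 10^8 m²
ΔV = 0.48 million m³ = 4.8 × 10^5 m³
Δh = ΔV / (S × A) = 4.8 × 10^5 m³ / (4.6 × 10^-4 × 4.856 × 10^8 m²) = 2.149 m
Δh = 2.149 m = 7.05 ft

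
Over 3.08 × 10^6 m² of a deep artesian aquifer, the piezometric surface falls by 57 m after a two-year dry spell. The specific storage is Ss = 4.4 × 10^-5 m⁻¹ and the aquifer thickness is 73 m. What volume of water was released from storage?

S = Ss × b = 4.4 × 10^-5 m⁻¹ × 73 m = 3.212 × 10^-3
ΔV = S × A × Δh = 0.003212 × 3.08 × 10^6 m² × 57 m = 5.639 × 10^5 m³

ΔV ≈ 5.64 × 10^5 m³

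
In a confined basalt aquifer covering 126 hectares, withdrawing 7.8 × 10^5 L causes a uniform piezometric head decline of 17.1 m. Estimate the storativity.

S ≈ 3.6 × 10^-5

A = 126 hectares = 1.26 × 10^6 m²
ΔV = 7.8 × 10^5 L = 780 m³
S = ΔV / (A × Δh) = 780 m³ / (1.26 × 10^6 m² × 17.1 m) = 3.62 × 10^-5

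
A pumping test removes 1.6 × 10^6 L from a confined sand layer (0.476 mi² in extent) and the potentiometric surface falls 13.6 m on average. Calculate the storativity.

A = 0.476 mi² = 1.233 × 10^6 m²
ΔV = 1.6 × 10^6 L = 1600 m³
S = ΔV / (A × Δh) = 1600 m³ / (1.233 × 10^6 m² × 13.6 m) = 9.543 × 10^-5

S ≈ 9.5 × 10^-5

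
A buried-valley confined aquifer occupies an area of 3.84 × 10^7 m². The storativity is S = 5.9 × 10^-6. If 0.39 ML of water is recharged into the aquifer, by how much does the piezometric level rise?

Δh ≈ 1.72 m

ΔV = 0.39 ML = 390 m³
Δh = ΔV / (S × A) = 390 m³ / (5.9 × 10^-6 × 3.84 × 10^7 m²) = 1.721 m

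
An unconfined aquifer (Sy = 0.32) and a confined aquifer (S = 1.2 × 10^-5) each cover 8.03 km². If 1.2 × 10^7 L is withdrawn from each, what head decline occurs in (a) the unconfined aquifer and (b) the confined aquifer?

A = 8.03 km² = 8.03 × 10^6 m²
ΔV = 1.2 × 10^7 L = 12000 m³
Unconfined: Δh_u = ΔV/(Sy·A) = 12000/(0.32 × 8.03 × 10^6) = 0.00467 m
Confined: Δh_c = ΔV/(S·A) = 12000/(1.2 × 10^-5 × 8.03 × 10^6) = 124.5 m

Δh_u ≈ 0.00467 m; Δh_c ≈ 125 m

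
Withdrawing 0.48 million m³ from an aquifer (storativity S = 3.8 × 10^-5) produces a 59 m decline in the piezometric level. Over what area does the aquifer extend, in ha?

ΔV = 0.48 million m³ = 4.8 × 10^5 m³
A = ΔV / (S × Δh) = 4.8 × 10^5 / (3.8 × 10^-5 × 59) = 2.141 × 10^8 m²
A = 2.141 × 10^8 m² = 21410 ha

A ≈ 21400 ha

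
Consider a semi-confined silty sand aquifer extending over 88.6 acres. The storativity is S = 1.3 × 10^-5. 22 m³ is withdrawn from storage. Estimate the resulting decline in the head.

A = 88.6 acres = 3.586 × 10^5 m²
Δh = ΔV / (S × A) = 22 m³ / (1.3 × 10^-5 × 3.586 × 10^5 m²) = 4.72 m

Δh ≈ 4.72 m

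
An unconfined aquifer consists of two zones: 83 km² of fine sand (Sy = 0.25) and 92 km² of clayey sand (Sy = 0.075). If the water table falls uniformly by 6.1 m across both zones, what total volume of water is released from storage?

ΔV ≈ 1.69 × 10^8 m³

A₁ = 83 km² = 8.3 × 10^7 m²; A₂ = 92 km² = 9.2 × 10^7 m²
ΔV₁ = 0.25 × 8.3 × 10^7 × 6.1 = 1.266 × 10^8 m³
ΔV₂ = 0.075 × 9.2 × 10^7 × 6.1 = 4.209 × 10^7 m³
ΔV = ΔV₁ + ΔV₂ = 1.687 × 10^8 m³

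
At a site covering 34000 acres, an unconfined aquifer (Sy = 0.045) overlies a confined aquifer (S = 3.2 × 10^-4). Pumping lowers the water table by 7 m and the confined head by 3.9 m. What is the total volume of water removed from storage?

A = 34000 acres = 1.376 × 10^8 m²
Unconfined: ΔV_u = Sy × A × Δh_u = 0.045 × 1.376 × 10^8 × 7 = 4.334 × 10^7 m³
Confined: ΔV_c = S × A × Δh_c = 3.2 × 10^-4 × 1.376 × 10^8 × 3.9 = 1.717 × 10^5 m³
Total ΔV = 4.334 × 10^7 + 1.717 × 10^5 = 4.351 × 10^7 m³

ΔV ≈ 4.35 × 10^7 m³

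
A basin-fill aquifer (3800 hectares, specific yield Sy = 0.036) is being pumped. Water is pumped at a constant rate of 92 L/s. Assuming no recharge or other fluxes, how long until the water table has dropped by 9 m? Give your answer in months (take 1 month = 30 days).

A = 3800 hectares = 3.8 × 10^7 m²
ΔV = Sy × A × Δh = 0.036 × 3.8 × 10^7 × 9 = 1.231 × 10^7 m³
Q = 92 L/s = 7949 m³/d
t = ΔV / Q = 1.231 × 10^7 m³ / 7949 m³/d = 1549 d
t = 1549 d ≈ 51.63 months

t ≈ 51.6 months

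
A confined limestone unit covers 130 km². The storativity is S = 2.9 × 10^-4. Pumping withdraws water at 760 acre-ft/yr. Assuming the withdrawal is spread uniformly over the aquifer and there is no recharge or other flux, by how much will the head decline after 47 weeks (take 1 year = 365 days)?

Δh ≈ 22.4 m

A = 130 km² = 1.3 × 10^8 m²
Q = 760 acre-ft/yr = 2568 m³/d
t = 47 weeks = 329 d
ΔV = Q × t = 2568 m³/d × 329 d = 8.45 × 10^5 m³
Δh = ΔV / (S × A) = 8.45 × 10^5 / (2.9 × 10^-4 × 1.3 × 10^8) = 22.41 m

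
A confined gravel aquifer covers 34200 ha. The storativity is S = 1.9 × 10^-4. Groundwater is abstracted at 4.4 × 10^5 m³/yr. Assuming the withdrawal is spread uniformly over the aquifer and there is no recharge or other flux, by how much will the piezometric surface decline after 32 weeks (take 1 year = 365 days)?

Δh ≈ 4.16 m

A = 34200 ha = 3.42 × 10^8 m²
Q = 4.4 × 10^5 m³/yr = 1205 m³/d
t = 32 weeks = 224 d
ΔV = Q × t = 1205 m³/d × 224 d = 2.7 × 10^5 m³
Δh = ΔV / (S × A) = 2.7 × 10^5 / (1.9 × 10^-4 × 3.42 × 10^8) = 4.156 m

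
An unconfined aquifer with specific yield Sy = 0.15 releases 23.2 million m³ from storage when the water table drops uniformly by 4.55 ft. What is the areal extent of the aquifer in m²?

A ≈ 1.12 × 10^8 m²

Δh = 4.55 ft = 1.387 m
ΔV = 23.2 million m³ = 2.32 × 10^7 m³
A = ΔV / (Sy × Δh) = 2.32 × 10^7 / (0.15 × 1.387) = 1.115 × 10^8 m²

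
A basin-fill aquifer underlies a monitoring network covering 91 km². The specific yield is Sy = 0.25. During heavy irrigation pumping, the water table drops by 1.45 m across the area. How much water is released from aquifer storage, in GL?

ΔV ≈ 33 GL

A = 91 km² = 9.1 × 10^7 m²
ΔV = Sy × A × Δh = 0.25 × 9.1 × 10^7 m² × 1.45 m = 3.299 × 10^7 m³
ΔV = 3.299 × 10^7 m³ = 32.99 GL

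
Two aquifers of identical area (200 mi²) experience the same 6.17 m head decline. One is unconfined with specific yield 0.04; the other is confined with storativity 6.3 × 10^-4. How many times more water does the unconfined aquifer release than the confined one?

ΔV_u / ΔV_c ≈ 63.5

A = 200 mi² = 5.18 × 10^8 m²
Unconfined: ΔV_u = Sy × A × Δh = 0.04 × 5.18 × 10^8 × 6.17 = 1.278 × 10^8 m³
Confined: ΔV_c = S × A × Δh = 6.3 × 10^-4 × 5.18 × 10^8 × 6.17 = 2.014 × 10^6 m³
Ratio = ΔV_u / ΔV_c = Sy / S = 0.04 / 6.3 × 10^-4 = 63.49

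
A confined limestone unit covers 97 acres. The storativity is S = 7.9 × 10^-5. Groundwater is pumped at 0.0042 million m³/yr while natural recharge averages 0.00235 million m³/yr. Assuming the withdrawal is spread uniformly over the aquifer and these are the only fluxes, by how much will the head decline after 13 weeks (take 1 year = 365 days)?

Δh ≈ 14.9 m

A = 97 acres = 3.925 × 10^5 m²
Net abstraction = 0.0042 − 0.00235 = 0.00185 million m³/yr
Q_net = 0.00185 million m³/yr = 5.068 m³/d
t = 13 weeks = 91 d
ΔV = Q × t = 5.068 m³/d × 91 d = 461.2 m³
Δh = ΔV / (S × A) = 461.2 / (7.9 × 10^-5 × 3.925 × 10^5) = 14.87 m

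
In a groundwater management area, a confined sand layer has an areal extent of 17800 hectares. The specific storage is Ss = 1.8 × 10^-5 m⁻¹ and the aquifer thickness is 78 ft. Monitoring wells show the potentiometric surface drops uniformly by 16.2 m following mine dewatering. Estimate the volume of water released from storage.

b = 78 ft = 23.77 m
S = Ss × b = 1.8 × 10^-5 m⁻¹ × 23.77 m = 4.279 × 10^-4
A = 17800 hectares = 1.78 × 10^8 m²
ΔV = S × A × Δh = 4.279 × 10^-4 × 1.78 × 10^8 m² × 16.2 m = 1.234 × 10^6 m³

ΔV ≈ 1.23 × 10^6 m³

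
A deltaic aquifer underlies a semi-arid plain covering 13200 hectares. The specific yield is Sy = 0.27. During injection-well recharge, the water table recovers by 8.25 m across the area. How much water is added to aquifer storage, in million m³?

ΔV ≈ 294 million m³

A = 13200 hectares = 1.32 × 10^8 m²
ΔV = Sy × A × Δh = 0.27 × 1.32 × 10^8 m² × 8.25 m = 2.94 × 10^8 m³
ΔV = 2.94 × 10^8 m³ = 294 million m³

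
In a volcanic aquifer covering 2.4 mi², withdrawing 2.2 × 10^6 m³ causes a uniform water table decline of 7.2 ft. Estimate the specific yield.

A = 2.4 mi² = 6.216 × 10^6 m²
Δh = 7.2 ft = 2.195 m
Sy = ΔV / (A × Δh) = 2.2 × 10^6 m³ / (6.216 × 10^6 m² × 2.195 m) = 0.1613

Sy ≈ 0.16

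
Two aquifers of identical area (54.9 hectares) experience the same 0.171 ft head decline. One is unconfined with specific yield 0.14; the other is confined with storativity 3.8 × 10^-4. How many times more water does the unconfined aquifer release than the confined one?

A = 54.9 hectares = 5.49 × 10^5 m²
Δh = 0.171 ft = 0.05212 m
Unconfined: ΔV_u = Sy × A × Δh = 0.14 × 5.49 × 10^5 × 0.05212 = 4006 m³
Confined: ΔV_c = S × A × Δh = 3.8 × 10^-4 × 5.49 × 10^5 × 0.05212 = 10.87 m³
Ratio = ΔV_u / ΔV_c = Sy / S = 0.14 / 3.8 × 10^-4 = 368.4

ΔV_u / ΔV_c ≈ 368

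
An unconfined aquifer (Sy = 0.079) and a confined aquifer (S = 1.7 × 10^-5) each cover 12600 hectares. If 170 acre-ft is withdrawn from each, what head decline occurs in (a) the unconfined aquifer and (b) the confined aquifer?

A = 12600 hectares = 1.26 × 10^8 m²
ΔV = 170 acre-ft = 2.097 × 10^5 m³
Unconfined: Δh_u = ΔV/(Sy·A) = 2.097 × 10^5/(0.079 × 1.26 × 10^8) = 0.02107 m
Confined: Δh_c = ΔV/(S·A) = 2.097 × 10^5/(1.7 × 10^-5 × 1.26 × 10^8) = 97.9 m

Δh_u ≈ 0.0211 m; Δh_c ≈ 97.9 m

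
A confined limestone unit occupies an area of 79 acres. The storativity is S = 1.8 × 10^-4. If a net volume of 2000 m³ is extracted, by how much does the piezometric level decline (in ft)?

Δh ≈ 114 ft

A = 79 acres = 3.197 × 10^5 m²
Δh = ΔV / (S × A) = 2000 m³ / (1.8 × 10^-4 × 3.197 × 10^5 m²) = 34.75 m
Δh = 34.75 m = 114 ft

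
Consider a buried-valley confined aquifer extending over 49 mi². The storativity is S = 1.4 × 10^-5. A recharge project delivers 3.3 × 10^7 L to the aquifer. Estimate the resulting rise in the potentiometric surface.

A = 49 mi² = 1.269 × 10^8 m²
ΔV = 3.3 × 10^7 L = 33000 m³
Δh = ΔV / (S × A) = 33000 m³ / (1.4 × 10^-5 × 1.269 × 10^8 m²) = 18.57 m

Δh ≈ 18.6 m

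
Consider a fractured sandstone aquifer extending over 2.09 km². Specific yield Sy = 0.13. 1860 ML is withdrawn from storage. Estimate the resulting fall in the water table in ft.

Δh ≈ 22.5 ft

A = 2.09 km² = 2.09 × 10^6 m²
ΔV = 1860 ML = 1.86 × 10^6 m³
Δh = ΔV / (Sy × A) = 1.86 × 10^6 m³ / (0.13 × 2.09 × 10^6 m²) = 6.846 m
Δh = 6.846 m = 22.46 ft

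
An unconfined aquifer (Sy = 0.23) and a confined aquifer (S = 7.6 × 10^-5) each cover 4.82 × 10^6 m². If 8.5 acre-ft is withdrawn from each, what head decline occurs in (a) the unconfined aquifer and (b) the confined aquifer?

ΔV = 8.5 acre-ft = 10480 m³
Unconfined: Δh_u = ΔV/(Sy·A) = 10480/(0.23 × 4.82 × 10^6) = 0.009458 m
Confined: Δh_c = ΔV/(S·A) = 10480/(7.6 × 10^-5 × 4.82 × 10^6) = 28.62 m

Δh_u ≈ 0.00946 m; Δh_c ≈ 28.6 m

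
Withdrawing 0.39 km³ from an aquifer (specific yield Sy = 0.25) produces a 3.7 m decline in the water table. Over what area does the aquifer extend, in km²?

A ≈ 422 km²

ΔV = 0.39 km³ = 3.9 × 10^8 m³
A = ΔV / (Sy × Δh) = 3.9 × 10^8 / (0.25 × 3.7) = 4.216 × 10^8 m²
A = 4.216 × 10^8 m² = 421.6 km²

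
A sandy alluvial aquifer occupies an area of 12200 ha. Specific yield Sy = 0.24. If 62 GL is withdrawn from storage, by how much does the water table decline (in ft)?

Δh ≈ 6.95 ft

A = 12200 ha = 1.22 × 10^8 m²
ΔV = 62 GL = 6.2 × 10^7 m³
Δh = ΔV / (Sy × A) = 6.2 × 10^7 m³ / (0.24 × 1.22 × 10^8 m²) = 2.117 m
Δh = 2.117 m = 6.947 ft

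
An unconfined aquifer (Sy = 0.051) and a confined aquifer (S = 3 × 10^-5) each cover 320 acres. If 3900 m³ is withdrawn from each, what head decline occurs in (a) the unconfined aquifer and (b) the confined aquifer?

A = 320 acres = 1.295 × 10^6 m²
Unconfined: Δh_u = ΔV/(Sy·A) = 3900/(0.051 × 1.295 × 10^6) = 0.05905 m
Confined: Δh_c = ΔV/(S·A) = 3900/(3 × 10^-5 × 1.295 × 10^6) = 100.4 m

Δh_u ≈ 0.0591 m; Δh_c ≈ 100 m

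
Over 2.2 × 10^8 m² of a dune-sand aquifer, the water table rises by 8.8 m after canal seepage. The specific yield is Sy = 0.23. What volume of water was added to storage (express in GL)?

ΔV ≈ 445 GL

ΔV = Sy × A × Δh = 0.23 × 2.2 × 10^8 m² × 8.8 m = 4.453 × 10^8 m³
ΔV = 4.453 × 10^8 m³ = 445.3 GL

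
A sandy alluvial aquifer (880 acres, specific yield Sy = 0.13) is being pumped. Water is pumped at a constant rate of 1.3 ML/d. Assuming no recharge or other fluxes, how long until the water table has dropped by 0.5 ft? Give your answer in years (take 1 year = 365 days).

t ≈ 0.149 years

A = 880 acres = 3.561 × 10^6 m²
Δh = 0.5 ft = 0.1524 m
ΔV = Sy × A × Δh = 0.13 × 3.561 × 10^6 × 0.1524 = 70560 m³
Q = 1.3 ML/d = 1300 m³/d
t = ΔV / Q = 70560 m³ / 1300 m³/d = 54.27 d
t = 54.27 d ≈ 0.1487 years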